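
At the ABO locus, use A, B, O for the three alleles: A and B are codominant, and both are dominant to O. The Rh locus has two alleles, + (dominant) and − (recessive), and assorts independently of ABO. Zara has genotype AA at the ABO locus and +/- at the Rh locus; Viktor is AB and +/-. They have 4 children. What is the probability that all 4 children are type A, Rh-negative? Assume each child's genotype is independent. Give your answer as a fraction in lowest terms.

ABO cross AA × AB → 1/2 A, 1/2 AB.
Rh cross +/- × +/- → 3/4 Rh+, 1/4 Rh-; so P(type A, Rh-negative) = 1/2 × 1/4 = 1/8 per child.
All 4 independent: (1/8)^4 = 1/4096.

1/4096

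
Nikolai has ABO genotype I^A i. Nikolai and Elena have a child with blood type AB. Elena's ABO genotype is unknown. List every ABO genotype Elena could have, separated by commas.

I^A I^B, I^B I^B, I^B i

For each candidate genotype of Elena, check whether crossing it with I^A i can produce every observed child phenotype.
  I^A I^A → possible child types {A} ✗
  I^A I^B → possible child types {A, B, AB} ✓
  I^A i → possible child types {O, A} ✗
  I^B I^B → possible child types {B, AB} ✓
  I^B i → possible child types {O, A, B, AB} ✓
  i i → possible child types {O, A} ✗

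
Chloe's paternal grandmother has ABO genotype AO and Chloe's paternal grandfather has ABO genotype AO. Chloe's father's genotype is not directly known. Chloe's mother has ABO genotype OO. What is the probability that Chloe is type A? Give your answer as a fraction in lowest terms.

1/2

Chloe's father's ABO genotype from AO × AO: 1/4 AA, 1/2 AO, 1/4 OO.
Crossing each possibility with the mother OO and summing P(type A): 1/4·1 + 1/2·1/2 + 1/4·0 = 1/2.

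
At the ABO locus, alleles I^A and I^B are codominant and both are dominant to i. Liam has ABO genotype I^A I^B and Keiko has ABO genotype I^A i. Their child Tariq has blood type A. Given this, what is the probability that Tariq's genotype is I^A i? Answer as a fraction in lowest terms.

1/2

Cross I^A I^B × I^A i → 1/4 I^A I^A, 1/4 I^A I^B, 1/4 I^A i, 1/4 I^B i.
Type-A genotypes among offspring: I^A I^A (1/4), I^A i (1/4); total 1/2.
P(I^A i | type A) = (1/4) / (1/2) = 1/2.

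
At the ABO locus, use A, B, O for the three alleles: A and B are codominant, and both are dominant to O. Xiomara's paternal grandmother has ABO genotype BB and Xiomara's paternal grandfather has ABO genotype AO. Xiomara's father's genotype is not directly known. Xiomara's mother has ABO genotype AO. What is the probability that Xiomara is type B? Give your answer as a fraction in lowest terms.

1/4

Xiomara's father's ABO genotype from BB × AO: 1/2 AB, 1/2 BO.
Crossing each possibility with the mother AO and summing P(type B): 1/2·1/4 + 1/2·1/4 = 1/4.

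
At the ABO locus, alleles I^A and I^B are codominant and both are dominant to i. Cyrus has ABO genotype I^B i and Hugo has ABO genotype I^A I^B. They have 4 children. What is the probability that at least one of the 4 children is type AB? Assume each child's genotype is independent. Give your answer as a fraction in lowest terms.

175/256

ABO cross I^B i × I^A I^B → 1/4 A, 1/2 B, 1/4 AB.
So P(type AB) = 1/4 per child.
P(none) = (3/4)^4 = 81/256; P(at least one) = 1 − 81/256 = 175/256.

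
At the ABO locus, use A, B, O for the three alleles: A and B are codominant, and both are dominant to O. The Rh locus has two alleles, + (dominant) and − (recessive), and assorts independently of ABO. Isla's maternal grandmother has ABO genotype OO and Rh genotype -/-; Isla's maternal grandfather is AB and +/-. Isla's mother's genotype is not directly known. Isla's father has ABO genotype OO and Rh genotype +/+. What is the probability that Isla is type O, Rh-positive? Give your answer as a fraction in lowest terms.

1/2

Isla's mother's ABO genotype from OO × AB: 1/2 AO, 1/2 BO.
Crossing each possibility with the father OO and summing P(type O): 1/2·1/2 + 1/2·1/2 = 1/2.
Similarly for Rh via the mother's Rh distribution: P(Rh+) = 1.
Independent loci: 1/2 × 1 = 1/2.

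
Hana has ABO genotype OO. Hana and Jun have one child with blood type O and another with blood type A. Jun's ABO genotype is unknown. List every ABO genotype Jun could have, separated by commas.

For each candidate genotype of Jun, check whether crossing it with OO can produce every observed child phenotype.
  AA → possible child types {A} ✗
  AB → possible child types {A, B} ✗
  AO → possible child types {O, A} ✓
  BB → possible child types {B} ✗
  BO → possible child types {O, B} ✗
  OO → possible child types {O} ✗

AO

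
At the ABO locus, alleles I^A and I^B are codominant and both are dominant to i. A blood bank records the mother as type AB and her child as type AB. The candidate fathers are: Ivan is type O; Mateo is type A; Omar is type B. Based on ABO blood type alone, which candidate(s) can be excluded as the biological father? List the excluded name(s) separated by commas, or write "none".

A candidate is excluded only if no genotype consistent with his phenotype could produce a type AB child with a type AB mother.
Ivan (type O): no genotype consistent with that phenotype can produce a type-AB child with a type-AB mother.

Ivan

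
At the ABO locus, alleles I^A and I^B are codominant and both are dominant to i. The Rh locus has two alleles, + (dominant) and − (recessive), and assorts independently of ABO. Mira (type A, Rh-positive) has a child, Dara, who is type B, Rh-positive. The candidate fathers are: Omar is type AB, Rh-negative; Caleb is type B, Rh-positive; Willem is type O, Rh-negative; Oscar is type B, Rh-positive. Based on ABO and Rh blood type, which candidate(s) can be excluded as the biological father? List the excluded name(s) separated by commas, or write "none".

Willem

A candidate is excluded only if no genotype consistent with his phenotype could produce a type B, Rh-positive child with a type A, Rh-positive mother.
Willem (type O, Rh-): no genotype consistent with that phenotype can produce a type-B Rh+ child with a type-A mother.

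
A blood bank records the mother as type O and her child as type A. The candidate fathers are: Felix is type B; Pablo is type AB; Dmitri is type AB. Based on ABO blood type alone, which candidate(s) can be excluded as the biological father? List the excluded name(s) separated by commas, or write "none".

A candidate is excluded only if no genotype consistent with his phenotype could produce a type A child with a type O mother.
Felix (type B): no genotype consistent with that phenotype can produce a type-A child with a type-O mother.

Felix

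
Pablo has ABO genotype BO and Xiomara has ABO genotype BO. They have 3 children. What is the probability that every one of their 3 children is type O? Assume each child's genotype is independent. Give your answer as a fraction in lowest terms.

1/64

ABO cross BO × BO → 1/4 O, 3/4 B.
So P(type O) = 1/4 per child.
All 3 independent: (1/4)^3 = 1/64.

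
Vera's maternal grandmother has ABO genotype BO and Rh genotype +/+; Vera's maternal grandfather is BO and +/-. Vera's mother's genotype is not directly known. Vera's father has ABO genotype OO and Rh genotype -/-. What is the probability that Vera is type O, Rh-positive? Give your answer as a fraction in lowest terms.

Vera's mother's ABO genotype from BO × BO: 1/4 BB, 1/2 BO, 1/4 OO.
Crossing each possibility with the father OO and summing P(type O): 1/4·0 + 1/2·1/2 + 1/4·1 = 1/2.
Similarly for Rh via the mother's Rh distribution: P(Rh+) = 3/4.
Independent loci: 1/2 × 3/4 = 3/8.

3/8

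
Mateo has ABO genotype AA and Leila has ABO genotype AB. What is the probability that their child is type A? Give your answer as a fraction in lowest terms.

ABO cross AA × AB → offspring phenotypes: 1/2 A, 1/2 AB.
So P(type A) = 1/2.

1/2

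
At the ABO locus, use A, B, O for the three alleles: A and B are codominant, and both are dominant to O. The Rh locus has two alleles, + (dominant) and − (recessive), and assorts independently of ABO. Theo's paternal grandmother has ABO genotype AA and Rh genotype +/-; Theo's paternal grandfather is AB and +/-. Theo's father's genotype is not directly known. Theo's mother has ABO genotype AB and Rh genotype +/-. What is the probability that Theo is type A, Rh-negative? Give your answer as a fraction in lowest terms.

Theo's father's ABO genotype from AA × AB: 1/2 AA, 1/2 AB.
Crossing each possibility with the mother AB and summing P(type A): 1/2·1/2 + 1/2·1/4 = 3/8.
Similarly for Rh via the father's Rh distribution: P(Rh-) = 1/4.
Independent loci: 3/8 × 1/4 = 3/32.

3/32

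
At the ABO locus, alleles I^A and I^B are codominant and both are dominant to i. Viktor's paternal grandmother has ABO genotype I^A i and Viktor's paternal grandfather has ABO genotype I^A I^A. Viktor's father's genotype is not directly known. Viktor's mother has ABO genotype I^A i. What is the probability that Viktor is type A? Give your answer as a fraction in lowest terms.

7/8

Viktor's father's ABO genotype from I^A i × I^A I^A: 1/2 I^A I^A, 1/2 I^A i.
Crossing each possibility with the mother I^A i and summing P(type A): 1/2·1 + 1/2·3/4 = 7/8.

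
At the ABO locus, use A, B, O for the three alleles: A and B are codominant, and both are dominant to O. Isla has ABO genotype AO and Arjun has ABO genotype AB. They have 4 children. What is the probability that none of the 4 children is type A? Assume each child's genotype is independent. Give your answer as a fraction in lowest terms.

ABO cross AO × AB → 1/2 A, 1/4 B, 1/4 AB.
So P(type A) = 1/2 per child.
P(not type A) = 1/2 for one child; (1/2)^4 = 1/16.

1/16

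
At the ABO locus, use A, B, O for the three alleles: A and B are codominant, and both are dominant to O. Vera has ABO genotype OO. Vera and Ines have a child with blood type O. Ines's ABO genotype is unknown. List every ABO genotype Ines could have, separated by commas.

For each candidate genotype of Ines, check whether crossing it with OO can produce every observed child phenotype.
  AA → possible child types {A} ✗
  AB → possible child types {A, B} ✗
  AO → possible child types {O, A} ✓
  BB → possible child types {B} ✗
  BO → possible child types {O, B} ✓
  OO → possible child types {O} ✓

AO, BO, OO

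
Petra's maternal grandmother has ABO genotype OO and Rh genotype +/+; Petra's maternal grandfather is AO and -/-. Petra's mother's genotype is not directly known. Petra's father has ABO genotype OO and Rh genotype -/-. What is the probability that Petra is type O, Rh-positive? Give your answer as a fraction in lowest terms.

Petra's mother's ABO genotype from OO × AO: 1/2 AO, 1/2 OO.
Crossing each possibility with the father OO and summing P(type O): 1/2·1/2 + 1/2·1 = 3/4.
Similarly for Rh via the mother's Rh distribution: P(Rh+) = 1/2.
Independent loci: 3/4 × 1/2 = 3/8.

3/8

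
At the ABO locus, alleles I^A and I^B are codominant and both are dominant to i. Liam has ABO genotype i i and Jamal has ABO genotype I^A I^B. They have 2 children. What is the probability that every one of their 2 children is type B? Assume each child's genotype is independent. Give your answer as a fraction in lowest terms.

1/4

ABO cross i i × I^A I^B → 1/2 A, 1/2 B.
So P(type B) = 1/2 per child.
All 2 independent: (1/2)^2 = 1/4.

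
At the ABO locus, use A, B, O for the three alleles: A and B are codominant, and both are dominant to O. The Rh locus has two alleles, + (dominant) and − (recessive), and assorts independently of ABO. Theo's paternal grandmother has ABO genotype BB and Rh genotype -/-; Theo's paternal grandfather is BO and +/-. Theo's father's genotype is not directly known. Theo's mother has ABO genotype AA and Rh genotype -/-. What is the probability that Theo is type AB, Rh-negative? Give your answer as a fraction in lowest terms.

Theo's father's ABO genotype from BB × BO: 1/2 BB, 1/2 BO.
Crossing each possibility with the mother AA and summing P(type AB): 1/2·1 + 1/2·1/2 = 3/4.
Similarly for Rh via the father's Rh distribution: P(Rh-) = 3/4.
Independent loci: 3/4 × 3/4 = 9/16.

9/16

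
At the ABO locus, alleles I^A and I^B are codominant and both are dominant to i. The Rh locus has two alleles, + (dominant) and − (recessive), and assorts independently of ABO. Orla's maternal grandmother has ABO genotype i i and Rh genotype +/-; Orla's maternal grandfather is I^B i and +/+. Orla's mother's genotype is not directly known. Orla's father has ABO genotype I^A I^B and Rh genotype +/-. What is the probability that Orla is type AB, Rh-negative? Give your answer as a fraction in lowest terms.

Orla's mother's ABO genotype from i i × I^B i: 1/2 I^B i, 1/2 i i.
Crossing each possibility with the father I^A I^B and summing P(type AB): 1/2·1/4 + 1/2·0 = 1/8.
Similarly for Rh via the mother's Rh distribution: P(Rh-) = 1/8.
Independent loci: 1/8 × 1/8 = 1/64.

1/64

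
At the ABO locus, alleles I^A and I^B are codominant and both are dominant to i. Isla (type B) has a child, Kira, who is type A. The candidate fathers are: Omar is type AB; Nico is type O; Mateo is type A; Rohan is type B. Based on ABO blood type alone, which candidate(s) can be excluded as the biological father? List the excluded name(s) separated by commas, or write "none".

A candidate is excluded only if no genotype consistent with his phenotype could produce a type A child with a type B mother.
Nico (type O): no genotype consistent with that phenotype can produce a type-A child with a type-B mother.
Rohan (type B): no genotype consistent with that phenotype can produce a type-A child with a type-B mother.

Nico, Rohan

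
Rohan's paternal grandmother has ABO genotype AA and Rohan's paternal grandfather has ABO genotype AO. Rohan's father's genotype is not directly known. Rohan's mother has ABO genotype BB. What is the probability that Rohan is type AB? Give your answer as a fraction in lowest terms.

Rohan's father's ABO genotype from AA × AO: 1/2 AA, 1/2 AO.
Crossing each possibility with the mother BB and summing P(type AB): 1/2·1 + 1/2·1/2 = 3/4.

3/4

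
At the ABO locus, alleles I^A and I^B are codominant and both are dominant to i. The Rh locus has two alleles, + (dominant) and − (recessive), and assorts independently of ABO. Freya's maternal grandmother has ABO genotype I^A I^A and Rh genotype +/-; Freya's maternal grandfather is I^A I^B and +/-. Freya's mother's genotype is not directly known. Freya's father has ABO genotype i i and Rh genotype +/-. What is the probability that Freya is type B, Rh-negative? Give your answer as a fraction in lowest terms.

1/16

Freya's mother's ABO genotype from I^A I^A × I^A I^B: 1/2 I^A I^A, 1/2 I^A I^B.
Crossing each possibility with the father i i and summing P(type B): 1/2·0 + 1/2·1/2 = 1/4.
Similarly for Rh via the mother's Rh distribution: P(Rh-) = 1/4.
Independent loci: 1/4 × 1/4 = 1/16.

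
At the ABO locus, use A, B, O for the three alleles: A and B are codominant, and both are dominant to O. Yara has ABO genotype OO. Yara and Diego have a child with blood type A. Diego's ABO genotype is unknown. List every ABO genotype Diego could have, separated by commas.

AA, AB, AO

For each candidate genotype of Diego, check whether crossing it with OO can produce every observed child phenotype.
  AA → possible child types {A} ✓
  AB → possible child types {A, B} ✓
  AO → possible child types {O, A} ✓
  BB → possible child types {B} ✗
  BO → possible child types {O, B} ✗
  OO → possible child types {O} ✗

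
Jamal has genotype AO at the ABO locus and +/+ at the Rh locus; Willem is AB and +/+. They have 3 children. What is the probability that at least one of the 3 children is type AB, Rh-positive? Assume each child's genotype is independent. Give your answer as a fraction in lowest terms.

ABO cross AO × AB → 1/2 A, 1/4 B, 1/4 AB.
Rh cross +/+ × +/+ → 1 Rh+; so P(type AB, Rh-positive) = 1/4 × 1 = 1/4 per child.
P(none) = (3/4)^3 = 27/64; P(at least one) = 1 − 27/64 = 37/64.

37/64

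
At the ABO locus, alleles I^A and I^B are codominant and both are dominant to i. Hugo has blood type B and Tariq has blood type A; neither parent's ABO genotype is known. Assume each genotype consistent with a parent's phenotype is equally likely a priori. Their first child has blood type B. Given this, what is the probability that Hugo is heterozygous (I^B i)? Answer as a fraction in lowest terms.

Possible genotypes: Hugo ∈ {I^B I^B, I^B i}; Tariq ∈ {I^A I^A, I^A i}.
Weight each parental genotype pair by prior × P(type-B child):
  I^B I^B × I^A i: posterior weight 2/3.
  I^B i × I^A i: posterior weight 1/3.
Sum the posterior weight over pairs where Hugo is I^B i: 1/3.

1/3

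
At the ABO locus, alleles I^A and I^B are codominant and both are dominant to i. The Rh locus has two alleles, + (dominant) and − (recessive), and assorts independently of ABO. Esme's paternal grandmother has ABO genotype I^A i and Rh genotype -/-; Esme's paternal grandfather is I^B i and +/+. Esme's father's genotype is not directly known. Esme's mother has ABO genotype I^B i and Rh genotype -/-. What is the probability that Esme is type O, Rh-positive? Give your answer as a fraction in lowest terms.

1/8

Esme's father's ABO genotype from I^A i × I^B i: 1/4 I^A I^B, 1/4 I^A i, 1/4 I^B i, 1/4 i i.
Crossing each possibility with the mother I^B i and summing P(type O): 1/4·0 + 1/4·1/4 + 1/4·1/4 + 1/4·1/2 = 1/4.
Similarly for Rh via the father's Rh distribution: P(Rh+) = 1/2.
Independent loci: 1/4 × 1/2 = 1/8.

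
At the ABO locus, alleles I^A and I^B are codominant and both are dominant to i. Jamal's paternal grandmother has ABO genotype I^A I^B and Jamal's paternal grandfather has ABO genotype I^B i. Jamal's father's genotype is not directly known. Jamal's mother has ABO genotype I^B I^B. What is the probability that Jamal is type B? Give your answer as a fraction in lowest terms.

3/4

Jamal's father's ABO genotype from I^A I^B × I^B i: 1/4 I^A I^B, 1/4 I^A i, 1/4 I^B I^B, 1/4 I^B i.
Crossing each possibility with the mother I^B I^B and summing P(type B): 1/4·1/2 + 1/4·1/2 + 1/4·1 + 1/4·1 = 3/4.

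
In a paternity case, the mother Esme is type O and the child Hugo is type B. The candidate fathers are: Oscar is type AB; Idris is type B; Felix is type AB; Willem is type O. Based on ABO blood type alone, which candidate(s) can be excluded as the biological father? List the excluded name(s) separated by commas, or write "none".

Willem

A candidate is excluded only if no genotype consistent with his phenotype could produce a type B child with a type O mother.
Willem (type O): no genotype consistent with that phenotype can produce a type-B child with a type-O mother.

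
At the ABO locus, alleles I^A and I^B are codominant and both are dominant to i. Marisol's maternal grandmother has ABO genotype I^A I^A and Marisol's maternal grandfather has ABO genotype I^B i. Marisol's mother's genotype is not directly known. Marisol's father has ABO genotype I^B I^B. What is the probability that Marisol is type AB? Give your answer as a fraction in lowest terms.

1/2

Marisol's mother's ABO genotype from I^A I^A × I^B i: 1/2 I^A I^B, 1/2 I^A i.
Crossing each possibility with the father I^B I^B and summing P(type AB): 1/2·1/2 + 1/2·1/2 = 1/2.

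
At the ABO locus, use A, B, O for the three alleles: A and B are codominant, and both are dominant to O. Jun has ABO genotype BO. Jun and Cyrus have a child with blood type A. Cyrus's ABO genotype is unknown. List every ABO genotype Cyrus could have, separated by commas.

AA, AB, AO

For each candidate genotype of Cyrus, check whether crossing it with BO can produce every observed child phenotype.
  AA → possible child types {A, AB} ✓
  AB → possible child types {A, B, AB} ✓
  AO → possible child types {O, A, B, AB} ✓
  BB → possible child types {B} ✗
  BO → possible child types {O, B} ✗
  OO → possible child types {O, B} ✗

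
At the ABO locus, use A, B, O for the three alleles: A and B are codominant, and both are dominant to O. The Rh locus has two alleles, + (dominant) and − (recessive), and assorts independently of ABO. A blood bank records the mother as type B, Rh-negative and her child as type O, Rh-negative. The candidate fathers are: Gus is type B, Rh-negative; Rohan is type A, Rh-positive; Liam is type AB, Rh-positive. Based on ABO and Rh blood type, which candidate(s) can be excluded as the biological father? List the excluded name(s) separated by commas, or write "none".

A candidate is excluded only if no genotype consistent with his phenotype could produce a type O, Rh-negative child with a type B, Rh-negative mother.
Liam (type AB, Rh+): no genotype consistent with that phenotype can produce a type-O Rh- child with a type-B mother.

Liam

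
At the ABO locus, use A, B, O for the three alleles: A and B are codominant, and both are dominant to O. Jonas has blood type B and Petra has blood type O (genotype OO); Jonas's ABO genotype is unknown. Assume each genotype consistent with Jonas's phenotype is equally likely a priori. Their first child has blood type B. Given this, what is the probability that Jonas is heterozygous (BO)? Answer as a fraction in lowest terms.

1/3

Possible genotypes: Jonas ∈ {BB, BO}; Petra ∈ {OO}.
Weight each parental genotype pair by prior × P(type-B child):
  BB × OO: posterior weight 2/3.
  BO × OO: posterior weight 1/3.
Sum the posterior weight over pairs where Jonas is BO: 1/3.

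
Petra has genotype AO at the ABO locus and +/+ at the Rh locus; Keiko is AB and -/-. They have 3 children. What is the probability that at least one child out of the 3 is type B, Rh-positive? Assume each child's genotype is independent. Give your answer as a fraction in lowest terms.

37/64

ABO cross AO × AB → 1/2 A, 1/4 B, 1/4 AB.
Rh cross +/+ × -/- → 1 Rh+; so P(type B, Rh-positive) = 1/4 × 1 = 1/4 per child.
P(none) = (3/4)^3 = 27/64; P(at least one) = 1 − 27/64 = 37/64.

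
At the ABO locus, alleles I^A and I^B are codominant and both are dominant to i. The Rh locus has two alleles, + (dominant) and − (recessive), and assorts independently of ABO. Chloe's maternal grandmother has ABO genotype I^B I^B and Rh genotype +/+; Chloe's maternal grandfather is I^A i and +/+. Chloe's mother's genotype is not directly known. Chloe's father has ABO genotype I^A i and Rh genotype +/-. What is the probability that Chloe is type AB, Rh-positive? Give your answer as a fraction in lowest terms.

Chloe's mother's ABO genotype from I^B I^B × I^A i: 1/2 I^A I^B, 1/2 I^B i.
Crossing each possibility with the father I^A i and summing P(type AB): 1/2·1/4 + 1/2·1/4 = 1/4.
Similarly for Rh via the mother's Rh distribution: P(Rh+) = 1.
Independent loci: 1/4 × 1 = 1/4.

1/4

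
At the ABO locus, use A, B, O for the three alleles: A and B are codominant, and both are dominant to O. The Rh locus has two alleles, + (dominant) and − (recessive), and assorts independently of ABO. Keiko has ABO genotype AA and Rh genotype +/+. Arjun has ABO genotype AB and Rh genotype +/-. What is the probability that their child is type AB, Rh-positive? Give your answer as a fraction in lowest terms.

1/2

ABO cross AA × AB → offspring phenotypes: 1/2 A, 1/2 AB.
Rh cross +/+ × +/- → 1 Rh+.
Independent loci: P(type AB, Rh-positive) = 1/2 × 1 = 1/2.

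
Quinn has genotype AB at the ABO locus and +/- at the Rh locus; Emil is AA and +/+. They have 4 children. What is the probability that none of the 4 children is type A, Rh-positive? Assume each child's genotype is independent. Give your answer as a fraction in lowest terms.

ABO cross AB × AA → 1/2 A, 1/2 AB.
Rh cross +/- × +/+ → 1 Rh+; so P(type A, Rh-positive) = 1/2 × 1 = 1/2 per child.
P(not type A, Rh-positive) = 1/2 for one child; (1/2)^4 = 1/16.

1/16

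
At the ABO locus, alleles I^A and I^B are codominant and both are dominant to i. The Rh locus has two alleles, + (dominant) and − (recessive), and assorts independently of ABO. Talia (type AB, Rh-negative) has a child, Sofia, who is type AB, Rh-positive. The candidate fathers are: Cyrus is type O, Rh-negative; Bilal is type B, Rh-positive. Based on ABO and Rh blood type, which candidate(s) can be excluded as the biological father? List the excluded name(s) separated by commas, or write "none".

A candidate is excluded only if no genotype consistent with his phenotype could produce a type AB, Rh-positive child with a type AB, Rh-negative mother.
Cyrus (type O, Rh-): no genotype consistent with that phenotype can produce a type-AB Rh+ child with a type-AB mother.

Cyrus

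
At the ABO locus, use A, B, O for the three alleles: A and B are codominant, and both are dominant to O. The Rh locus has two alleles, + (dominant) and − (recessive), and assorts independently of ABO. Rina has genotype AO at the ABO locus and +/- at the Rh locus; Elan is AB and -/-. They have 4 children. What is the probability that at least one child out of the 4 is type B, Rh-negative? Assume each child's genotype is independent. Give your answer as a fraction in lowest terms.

1695/4096

ABO cross AO × AB → 1/2 A, 1/4 B, 1/4 AB.
Rh cross +/- × -/- → 1/2 Rh+, 1/2 Rh-; so P(type B, Rh-negative) = 1/4 × 1/2 = 1/8 per child.
P(none) = (7/8)^4 = 2401/4096; P(at least one) = 1 − 2401/4096 = 1695/4096.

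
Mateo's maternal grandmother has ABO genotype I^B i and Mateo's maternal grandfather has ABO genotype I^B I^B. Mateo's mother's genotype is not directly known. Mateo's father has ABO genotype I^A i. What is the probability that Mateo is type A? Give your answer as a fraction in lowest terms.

1/8

Mateo's mother's ABO genotype from I^B i × I^B I^B: 1/2 I^B I^B, 1/2 I^B i.
Crossing each possibility with the father I^A i and summing P(type A): 1/2·0 + 1/2·1/4 = 1/8.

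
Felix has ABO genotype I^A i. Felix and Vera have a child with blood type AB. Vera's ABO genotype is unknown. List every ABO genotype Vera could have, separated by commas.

I^A I^B, I^B I^B, I^B i

For each candidate genotype of Vera, check whether crossing it with I^A i can produce every observed child phenotype.
  I^A I^A → possible child types {A} ✗
  I^A I^B → possible child types {A, B, AB} ✓
  I^A i → possible child types {O, A} ✗
  I^B I^B → possible child types {B, AB} ✓
  I^B i → possible child types {O, A, B, AB} ✓
  i i → possible child types {O, A} ✗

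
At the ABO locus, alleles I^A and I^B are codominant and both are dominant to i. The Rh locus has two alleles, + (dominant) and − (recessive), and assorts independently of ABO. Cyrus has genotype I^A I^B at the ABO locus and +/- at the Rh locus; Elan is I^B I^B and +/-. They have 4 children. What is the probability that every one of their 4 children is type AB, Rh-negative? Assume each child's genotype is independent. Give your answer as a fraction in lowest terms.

ABO cross I^A I^B × I^B I^B → 1/2 B, 1/2 AB.
Rh cross +/- × +/- → 3/4 Rh+, 1/4 Rh-; so P(type AB, Rh-negative) = 1/2 × 1/4 = 1/8 per child.
All 4 independent: (1/8)^4 = 1/4096.

1/4096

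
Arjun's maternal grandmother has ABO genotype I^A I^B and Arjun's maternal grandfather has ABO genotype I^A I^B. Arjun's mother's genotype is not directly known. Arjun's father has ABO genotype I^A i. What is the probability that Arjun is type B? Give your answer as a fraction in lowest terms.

1/4

Arjun's mother's ABO genotype from I^A I^B × I^A I^B: 1/4 I^A I^A, 1/2 I^A I^B, 1/4 I^B I^B.
Crossing each possibility with the father I^A i and summing P(type B): 1/4·0 + 1/2·1/4 + 1/4·1/2 = 1/4.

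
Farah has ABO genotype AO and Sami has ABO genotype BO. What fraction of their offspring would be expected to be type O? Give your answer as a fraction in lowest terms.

ABO cross AO × BO → offspring phenotypes: 1/4 O, 1/4 A, 1/4 B, 1/4 AB.
So P(type O) = 1/4.

1/4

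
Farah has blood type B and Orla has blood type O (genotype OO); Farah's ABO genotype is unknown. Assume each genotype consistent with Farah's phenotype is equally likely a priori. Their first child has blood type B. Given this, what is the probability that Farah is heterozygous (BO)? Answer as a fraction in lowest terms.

1/3

Possible genotypes: Farah ∈ {BB, BO}; Orla ∈ {OO}.
Weight each parental genotype pair by prior × P(type-B child):
  BB × OO: posterior weight 2/3.
  BO × OO: posterior weight 1/3.
Sum the posterior weight over pairs where Farah is BO: 1/3.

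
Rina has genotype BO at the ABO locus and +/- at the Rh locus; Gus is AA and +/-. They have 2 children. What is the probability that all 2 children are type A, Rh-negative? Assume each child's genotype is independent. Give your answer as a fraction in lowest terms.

ABO cross BO × AA → 1/2 A, 1/2 AB.
Rh cross +/- × +/- → 3/4 Rh+, 1/4 Rh-; so P(type A, Rh-negative) = 1/2 × 1/4 = 1/8 per child.
All 2 independent: (1/8)^2 = 1/64.

1/64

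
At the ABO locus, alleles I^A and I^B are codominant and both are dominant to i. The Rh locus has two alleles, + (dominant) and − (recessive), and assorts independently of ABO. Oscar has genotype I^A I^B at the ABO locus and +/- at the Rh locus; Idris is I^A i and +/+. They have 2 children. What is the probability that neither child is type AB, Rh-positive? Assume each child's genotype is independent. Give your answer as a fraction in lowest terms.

ABO cross I^A I^B × I^A i → 1/2 A, 1/4 B, 1/4 AB.
Rh cross +/- × +/+ → 1 Rh+; so P(type AB, Rh-positive) = 1/4 × 1 = 1/4 per child.
P(not type AB, Rh-positive) = 3/4 for one child; (3/4)^2 = 9/16.

9/16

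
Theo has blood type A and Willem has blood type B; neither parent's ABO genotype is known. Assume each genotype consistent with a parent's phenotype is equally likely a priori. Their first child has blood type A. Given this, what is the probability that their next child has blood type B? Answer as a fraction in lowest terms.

Possible genotypes: Theo ∈ {I^A I^A, I^A i}; Willem ∈ {I^B I^B, I^B i}.
Weight each parental genotype pair by prior × P(type-A child):
  I^A I^A × I^B i: posterior weight 2/3; P(next child type B) = 0.
  I^A i × I^B i: posterior weight 1/3; P(next child type B) = 1/4.
Weighted sum = 1/12.

1/12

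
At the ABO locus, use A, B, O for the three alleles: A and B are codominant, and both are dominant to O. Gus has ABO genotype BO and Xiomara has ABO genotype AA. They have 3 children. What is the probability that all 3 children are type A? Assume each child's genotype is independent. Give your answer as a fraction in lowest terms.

1/8

ABO cross BO × AA → 1/2 A, 1/2 AB.
So P(type A) = 1/2 per child.
All 3 independent: (1/2)^3 = 1/8.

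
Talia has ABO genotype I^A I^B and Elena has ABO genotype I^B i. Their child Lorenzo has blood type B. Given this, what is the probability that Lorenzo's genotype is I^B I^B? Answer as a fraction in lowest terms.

Cross I^A I^B × I^B i → 1/4 I^A I^B, 1/4 I^A i, 1/4 I^B I^B, 1/4 I^B i.
Type-B genotypes among offspring: I^B I^B (1/4), I^B i (1/4); total 1/2.
P(I^B I^B | type B) = (1/4) / (1/2) = 1/2.

1/2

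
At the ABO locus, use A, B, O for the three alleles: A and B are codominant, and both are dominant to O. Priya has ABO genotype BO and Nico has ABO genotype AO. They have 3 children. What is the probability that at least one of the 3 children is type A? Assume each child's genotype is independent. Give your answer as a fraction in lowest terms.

ABO cross BO × AO → 1/4 O, 1/4 A, 1/4 B, 1/4 AB.
So P(type A) = 1/4 per child.
P(none) = (3/4)^3 = 27/64; P(at least one) = 1 − 27/64 = 37/64.

37/64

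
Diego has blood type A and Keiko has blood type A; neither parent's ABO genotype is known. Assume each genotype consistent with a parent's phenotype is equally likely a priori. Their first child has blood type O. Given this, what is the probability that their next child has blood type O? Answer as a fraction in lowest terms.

1/4

Possible genotypes: Diego ∈ {I^A I^A, I^A i}; Keiko ∈ {I^A I^A, I^A i}.
Weight each parental genotype pair by prior × P(type-O child):
  I^A i × I^A i: posterior weight 1; P(next child type O) = 1/4.
Weighted sum = 1/4.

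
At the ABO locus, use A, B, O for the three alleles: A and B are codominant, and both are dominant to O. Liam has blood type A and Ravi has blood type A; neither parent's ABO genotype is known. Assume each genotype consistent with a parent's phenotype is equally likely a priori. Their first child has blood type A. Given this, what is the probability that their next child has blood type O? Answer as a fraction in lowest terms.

Possible genotypes: Liam ∈ {AA, AO}; Ravi ∈ {AA, AO}.
Weight each parental genotype pair by prior × P(type-A child):
  AA × AA: posterior weight 4/15; P(next child type O) = 0.
  AA × AO: posterior weight 4/15; P(next child type O) = 0.
  AO × AA: posterior weight 4/15; P(next child type O) = 0.
  AO × AO: posterior weight 1/5; P(next child type O) = 1/4.
Weighted sum = 1/20.

1/20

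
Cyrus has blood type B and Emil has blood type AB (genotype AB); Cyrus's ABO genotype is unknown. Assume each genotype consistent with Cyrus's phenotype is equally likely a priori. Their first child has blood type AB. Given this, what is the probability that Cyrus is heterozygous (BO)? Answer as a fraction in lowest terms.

Possible genotypes: Cyrus ∈ {BB, BO}; Emil ∈ {AB}.
Weight each parental genotype pair by prior × P(type-AB child):
  BB × AB: posterior weight 2/3.
  BO × AB: posterior weight 1/3.
Sum the posterior weight over pairs where Cyrus is BO: 1/3.

1/3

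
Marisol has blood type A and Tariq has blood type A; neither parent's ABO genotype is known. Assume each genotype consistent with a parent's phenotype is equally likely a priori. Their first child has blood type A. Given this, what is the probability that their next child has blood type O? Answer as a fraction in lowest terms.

Possible genotypes: Marisol ∈ {I^A I^A, I^A i}; Tariq ∈ {I^A I^A, I^A i}.
Weight each parental genotype pair by prior × P(type-A child):
  I^A I^A × I^A I^A: posterior weight 4/15; P(next child type O) = 0.
  I^A I^A × I^A i: posterior weight 4/15; P(next child type O) = 0.
  I^A i × I^A I^A: posterior weight 4/15; P(next child type O) = 0.
  I^A i × I^A i: posterior weight 1/5; P(next child type O) = 1/4.
Weighted sum = 1/20.

1/20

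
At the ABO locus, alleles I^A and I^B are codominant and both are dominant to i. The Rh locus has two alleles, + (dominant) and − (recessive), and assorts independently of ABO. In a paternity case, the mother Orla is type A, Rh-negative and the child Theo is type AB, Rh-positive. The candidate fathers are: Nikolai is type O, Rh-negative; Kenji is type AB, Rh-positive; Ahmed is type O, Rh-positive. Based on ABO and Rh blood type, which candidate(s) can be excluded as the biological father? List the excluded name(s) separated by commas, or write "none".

A candidate is excluded only if no genotype consistent with his phenotype could produce a type AB, Rh-positive child with a type A, Rh-negative mother.
Nikolai (type O, Rh-): no genotype consistent with that phenotype can produce a type-AB Rh+ child with a type-A mother.
Ahmed (type O, Rh+): no genotype consistent with that phenotype can produce a type-AB Rh+ child with a type-A mother.

Nikolai, Ahmed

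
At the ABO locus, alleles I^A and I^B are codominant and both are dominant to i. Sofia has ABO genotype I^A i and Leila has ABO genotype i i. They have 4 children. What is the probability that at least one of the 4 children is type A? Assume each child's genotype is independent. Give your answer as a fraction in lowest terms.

ABO cross I^A i × i i → 1/2 O, 1/2 A.
So P(type A) = 1/2 per child.
P(none) = (1/2)^4 = 1/16; P(at least one) = 1 − 1/16 = 15/16.

15/16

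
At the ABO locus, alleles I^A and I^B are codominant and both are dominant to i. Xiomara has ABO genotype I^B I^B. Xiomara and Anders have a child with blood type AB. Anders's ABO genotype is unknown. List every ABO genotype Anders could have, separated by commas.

For each candidate genotype of Anders, check whether crossing it with I^B I^B can produce every observed child phenotype.
  I^A I^A → possible child types {AB} ✓
  I^A I^B → possible child types {B, AB} ✓
  I^A i → possible child types {B, AB} ✓
  I^B I^B → possible child types {B} ✗
  I^B i → possible child types {B} ✗
  i i → possible child types {B} ✗

I^A I^A, I^A I^B, I^A i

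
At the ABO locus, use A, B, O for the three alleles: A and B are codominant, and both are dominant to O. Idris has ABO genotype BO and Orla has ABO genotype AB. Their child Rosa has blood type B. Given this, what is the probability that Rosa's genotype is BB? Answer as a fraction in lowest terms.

Cross BO × AB → 1/4 AB, 1/4 AO, 1/4 BB, 1/4 BO.
Type-B genotypes among offspring: BB (1/4), BO (1/4); total 1/2.
P(BB | type B) = (1/4) / (1/2) = 1/2.

1/2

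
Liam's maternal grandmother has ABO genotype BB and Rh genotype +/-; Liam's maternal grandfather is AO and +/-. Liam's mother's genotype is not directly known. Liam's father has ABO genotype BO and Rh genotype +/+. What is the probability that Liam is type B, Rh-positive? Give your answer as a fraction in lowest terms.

Liam's mother's ABO genotype from BB × AO: 1/2 AB, 1/2 BO.
Crossing each possibility with the father BO and summing P(type B): 1/2·1/2 + 1/2·3/4 = 5/8.
Similarly for Rh via the mother's Rh distribution: P(Rh+) = 1.
Independent loci: 5/8 × 1 = 5/8.

5/8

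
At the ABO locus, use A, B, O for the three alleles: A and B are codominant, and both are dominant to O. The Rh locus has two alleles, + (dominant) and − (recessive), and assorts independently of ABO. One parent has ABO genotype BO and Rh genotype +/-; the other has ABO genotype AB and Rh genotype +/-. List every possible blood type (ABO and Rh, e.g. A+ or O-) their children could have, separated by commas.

Gametes from BO × AB give offspring ABO genotypes AB, AO, BB, BO, i.e. phenotypes A, B, AB.
Rh cross +/- × +/- → phenotypes Rh+, Rh-.
Combining independently: A+, A-, B+, B-, AB+, AB-.

A+, A-, B+, B-, AB+, AB-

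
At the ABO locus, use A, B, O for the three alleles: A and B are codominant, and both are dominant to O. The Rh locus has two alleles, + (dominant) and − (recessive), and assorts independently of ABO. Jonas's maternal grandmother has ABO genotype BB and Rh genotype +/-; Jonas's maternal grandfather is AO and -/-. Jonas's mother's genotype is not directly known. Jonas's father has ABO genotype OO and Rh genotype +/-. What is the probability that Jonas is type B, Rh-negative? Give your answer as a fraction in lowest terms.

3/16

Jonas's mother's ABO genotype from BB × AO: 1/2 AB, 1/2 BO.
Crossing each possibility with the father OO and summing P(type B): 1/2·1/2 + 1/2·1/2 = 1/2.
Similarly for Rh via the mother's Rh distribution: P(Rh-) = 3/8.
Independent loci: 1/2 × 3/8 = 3/16.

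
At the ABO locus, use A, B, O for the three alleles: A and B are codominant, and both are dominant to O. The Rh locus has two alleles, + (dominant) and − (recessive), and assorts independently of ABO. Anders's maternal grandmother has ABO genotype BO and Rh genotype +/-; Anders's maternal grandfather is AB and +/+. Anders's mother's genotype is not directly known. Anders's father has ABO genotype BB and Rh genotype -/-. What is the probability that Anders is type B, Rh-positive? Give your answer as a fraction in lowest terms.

Anders's mother's ABO genotype from BO × AB: 1/4 AB, 1/4 AO, 1/4 BB, 1/4 BO.
Crossing each possibility with the father BB and summing P(type B): 1/4·1/2 + 1/4·1/2 + 1/4·1 + 1/4·1 = 3/4.
Similarly for Rh via the mother's Rh distribution: P(Rh+) = 3/4.
Independent loci: 3/4 × 3/4 = 9/16.

9/16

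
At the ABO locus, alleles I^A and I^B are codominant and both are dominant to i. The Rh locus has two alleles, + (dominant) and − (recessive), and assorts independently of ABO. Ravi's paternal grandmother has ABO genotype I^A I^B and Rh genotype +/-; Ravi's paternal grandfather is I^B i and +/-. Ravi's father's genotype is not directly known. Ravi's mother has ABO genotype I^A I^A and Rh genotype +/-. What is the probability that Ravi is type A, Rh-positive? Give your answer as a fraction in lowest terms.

Ravi's father's ABO genotype from I^A I^B × I^B i: 1/4 I^A I^B, 1/4 I^A i, 1/4 I^B I^B, 1/4 I^B i.
Crossing each possibility with the mother I^A I^A and summing P(type A): 1/4·1/2 + 1/4·1 + 1/4·0 + 1/4·1/2 = 1/2.
Similarly for Rh via the father's Rh distribution: P(Rh+) = 3/4.
Independent loci: 1/2 × 3/4 = 3/8.

3/8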